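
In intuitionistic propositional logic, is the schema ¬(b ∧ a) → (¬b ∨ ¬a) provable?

This is the constructively invalid direction of De Morgan's law for conjunction, which is not intuitionistically valid.
A Kripke countermodel: worlds s0, s1, s2; order generated by s0 ≤ s1, s0 ≤ s2; atoms true at each world — s0:{}; s1:{b}; s2:{a}.
s0 ⊮ ¬(b ∧ a) → (¬b ∨ ¬a): already at s0 itself, s0 ⊩ ¬(b ∧ a) but s0 ⊮ ¬b ∨ ¬a.
s0 ⊮ ¬b ∨ ¬a: neither disjunct is forced at s0.
s0 ⊮ ¬b since s1 is accessible from s0 and s1 ⊩ b.
So the root s0 does not force the formula.

No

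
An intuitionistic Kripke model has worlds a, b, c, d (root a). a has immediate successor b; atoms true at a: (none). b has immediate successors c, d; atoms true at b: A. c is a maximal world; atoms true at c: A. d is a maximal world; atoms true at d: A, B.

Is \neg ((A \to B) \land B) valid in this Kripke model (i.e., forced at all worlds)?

Not every world: a \nVdash \neg ((A \to B) \land B).
a \nVdash \neg ((A \to B) \land B) since d is accessible from a and d \Vdash (A \to B) \land B.
d \Vdash (A \to B) \land B since d forces both conjuncts.

No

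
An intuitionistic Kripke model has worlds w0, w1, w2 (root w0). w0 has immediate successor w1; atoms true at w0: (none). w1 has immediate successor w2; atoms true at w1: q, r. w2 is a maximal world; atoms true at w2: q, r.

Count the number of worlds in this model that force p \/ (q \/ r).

2

w0: does not force it — w0 ||-/- p \/ (q \/ r): neither disjunct is forced at w0.
w1: forces it.
w2: forces it.
Worlds forcing the formula: {w1, w2}.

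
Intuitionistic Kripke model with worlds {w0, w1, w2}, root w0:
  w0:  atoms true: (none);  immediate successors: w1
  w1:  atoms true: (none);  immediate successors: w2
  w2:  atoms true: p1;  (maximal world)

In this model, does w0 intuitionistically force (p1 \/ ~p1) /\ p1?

w0 ||-/- (p1 \/ ~p1) /\ p1 since w0 fails p1 \/ ~p1.

No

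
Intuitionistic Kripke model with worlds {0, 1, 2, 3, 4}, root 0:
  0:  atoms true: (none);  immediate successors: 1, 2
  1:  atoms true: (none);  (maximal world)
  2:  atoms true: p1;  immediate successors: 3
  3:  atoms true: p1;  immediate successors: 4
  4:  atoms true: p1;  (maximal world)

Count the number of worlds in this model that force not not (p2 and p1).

0

0: does not force it — 0 does not force not not (p2 and p1) since 0 is accessible from 0 and 0 forces not (p2 and p1).
1: does not force it.
2: does not force it.
3: does not force it.
4: does not force it.
Worlds forcing the formula: { }.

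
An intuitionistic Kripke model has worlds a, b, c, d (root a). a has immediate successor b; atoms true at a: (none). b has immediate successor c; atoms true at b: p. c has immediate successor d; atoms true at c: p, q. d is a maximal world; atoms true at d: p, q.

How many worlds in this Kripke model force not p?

a: does not force it — a does not force not p since b is accessible from a and b forces p.
b: does not force it — b does not force not p since b is accessible from b and b forces p.
c: does not force it.
d: does not force it.
Worlds forcing the formula: { }.

0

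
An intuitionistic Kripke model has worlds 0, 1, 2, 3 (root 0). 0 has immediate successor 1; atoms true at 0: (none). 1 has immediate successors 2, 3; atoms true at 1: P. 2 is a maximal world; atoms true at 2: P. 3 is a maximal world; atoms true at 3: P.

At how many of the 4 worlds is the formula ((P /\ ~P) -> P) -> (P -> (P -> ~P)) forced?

0

0: does not force it — 0 ||-/- ((P /\ ~P) -> P) -> (P -> (P -> ~P)): already at 0 itself, 0 ||- (P /\ ~P) -> P but 0 ||-/- P -> (P -> ~P).
1: does not force it — 1 ||-/- ((P /\ ~P) -> P) -> (P -> (P -> ~P)): already at 1 itself, 1 ||- (P /\ ~P) -> P but 1 ||-/- P -> (P -> ~P).
2: does not force it — 2 ||-/- ((P /\ ~P) -> P) -> (P -> (P -> ~P)): already at 2 itself, 2 ||- (P /\ ~P) -> P but 2 ||-/- P -> (P -> ~P).
3: does not force it.
Worlds forcing the formula: { }.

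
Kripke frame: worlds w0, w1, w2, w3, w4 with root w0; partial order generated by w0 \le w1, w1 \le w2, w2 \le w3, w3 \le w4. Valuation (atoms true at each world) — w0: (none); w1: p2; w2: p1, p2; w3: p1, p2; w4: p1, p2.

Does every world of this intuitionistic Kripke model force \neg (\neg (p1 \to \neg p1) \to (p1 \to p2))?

Not every world: w0 \nVdash \neg (\neg (p1 \to \neg p1) \to (p1 \to p2)).
w0 \nVdash \neg (\neg (p1 \to \neg p1) \to (p1 \to p2)) since w0 is accessible from w0 and w0 \Vdash \neg (p1 \to \neg p1) \to (p1 \to p2).
w0 \Vdash \neg (p1 \to \neg p1) \to (p1 \to p2): every world accessible from w0 that forces \neg (p1 \to \neg p1) (namely w0, w1, w2, w3, w4) also forces p1 \to p2.

No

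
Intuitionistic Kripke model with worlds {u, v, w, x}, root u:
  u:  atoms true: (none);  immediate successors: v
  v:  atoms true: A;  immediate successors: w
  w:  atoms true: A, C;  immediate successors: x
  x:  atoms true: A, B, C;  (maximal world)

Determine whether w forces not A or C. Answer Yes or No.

w forces not A or C via the disjunct C.

Yes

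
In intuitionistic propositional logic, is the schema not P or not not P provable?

This is the weak law of excluded middle, which is not intuitionistically valid.
A Kripke countermodel: worlds u, v, w; order generated by u <= v, u <= w; atoms true at each world — u:{}; v:{P}; w:{}.
u does not force not P or not not P: neither disjunct is forced at u.
u does not force not P since v is accessible from u and v forces P.
So the root u does not force the formula.

No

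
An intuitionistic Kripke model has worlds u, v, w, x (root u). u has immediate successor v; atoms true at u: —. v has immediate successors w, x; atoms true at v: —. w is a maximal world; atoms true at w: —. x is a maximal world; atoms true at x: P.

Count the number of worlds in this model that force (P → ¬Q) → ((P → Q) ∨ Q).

u: does not force it — u ⊮ (P → ¬Q) → ((P → Q) ∨ Q): already at u itself, u ⊩ P → ¬Q but u ⊮ (P → Q) ∨ Q.
v: does not force it.
w: forces it.
x: does not force it.
Worlds forcing the formula: {w}.

1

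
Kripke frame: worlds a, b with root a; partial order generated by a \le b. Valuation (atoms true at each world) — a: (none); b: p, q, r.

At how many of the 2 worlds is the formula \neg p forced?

a: does not force it — a \nVdash \neg p since b is accessible from a and b \Vdash p.
b: does not force it — b \nVdash \neg p since b is accessible from b and b \Vdash p.
Worlds forcing the formula: { }.

0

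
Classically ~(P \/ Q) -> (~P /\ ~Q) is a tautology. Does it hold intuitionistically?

This is a constructively valid De Morgan direction (negated disjunction to conjunction of negations), which is intuitionistically derivable.
From ~(P \/ Q): if P held then P \/ Q would, contradiction — so ~P; similarly ~Q.

Yes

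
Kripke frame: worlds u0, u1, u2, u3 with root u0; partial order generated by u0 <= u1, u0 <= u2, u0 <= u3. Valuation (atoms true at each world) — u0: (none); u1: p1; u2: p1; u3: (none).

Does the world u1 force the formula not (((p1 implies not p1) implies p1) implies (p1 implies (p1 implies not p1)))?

u1 forces not (((p1 implies not p1) implies p1) implies (p1 implies (p1 implies not p1))): no world accessible from u1 forces ((p1 implies not p1) implies p1) implies (p1 implies (p1 implies not p1)).

Yes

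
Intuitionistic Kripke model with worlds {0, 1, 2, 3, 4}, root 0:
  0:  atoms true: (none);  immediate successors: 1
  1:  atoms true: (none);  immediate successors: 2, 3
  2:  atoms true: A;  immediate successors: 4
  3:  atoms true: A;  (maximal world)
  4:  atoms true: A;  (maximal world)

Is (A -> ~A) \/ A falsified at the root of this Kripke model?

Yes

0 ||-/- (A -> ~A) \/ A: neither disjunct is forced at 0.
0 ||-/- A -> ~A: at the accessible world 2, 2 ||- A but 2 ||-/- ~A.
2 ||-/- ~A since 2 is accessible from 2 and 2 ||- A.
So the root 0 does not force (A -> ~A) \/ A; the model is a countermodel.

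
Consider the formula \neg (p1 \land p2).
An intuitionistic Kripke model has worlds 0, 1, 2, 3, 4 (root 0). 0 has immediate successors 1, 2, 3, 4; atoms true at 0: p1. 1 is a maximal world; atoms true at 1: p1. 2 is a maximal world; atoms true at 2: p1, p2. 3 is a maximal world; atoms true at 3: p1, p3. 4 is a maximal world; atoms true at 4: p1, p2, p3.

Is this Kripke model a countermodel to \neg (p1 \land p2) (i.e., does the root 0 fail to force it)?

Yes

0 \nVdash \neg (p1 \land p2) since 2 is accessible from 0 and 2 \Vdash p1 \land p2.
2 \Vdash p1 \land p2 since 2 forces both conjuncts.
So the root 0 does not force \neg (p1 \land p2); the model is a countermodel.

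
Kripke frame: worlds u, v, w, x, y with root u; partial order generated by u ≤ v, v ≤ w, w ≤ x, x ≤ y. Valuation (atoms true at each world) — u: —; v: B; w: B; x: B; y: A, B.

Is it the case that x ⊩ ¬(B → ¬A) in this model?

Yes

x ⊩ ¬(B → ¬A): no world accessible from x forces B → ¬A.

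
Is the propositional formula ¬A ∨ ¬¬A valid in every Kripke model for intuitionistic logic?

This is the weak law of excluded middle, which is not intuitionistically valid.
A Kripke countermodel: worlds u, v, w; order generated by u ≤ v, u ≤ w; atoms true at each world — u:{}; v:{A}; w:{}.
u ⊮ ¬A ∨ ¬¬A: neither disjunct is forced at u.
u ⊮ ¬A since v is accessible from u and v ⊩ A.
So the root u does not force the formula.

No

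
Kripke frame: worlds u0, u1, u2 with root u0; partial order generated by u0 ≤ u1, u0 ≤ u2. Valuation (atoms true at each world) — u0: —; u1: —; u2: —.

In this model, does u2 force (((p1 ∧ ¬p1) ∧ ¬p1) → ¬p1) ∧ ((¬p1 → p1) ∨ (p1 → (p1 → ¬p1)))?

u2 ⊩ (((p1 ∧ ¬p1) ∧ ¬p1) → ¬p1) ∧ ((¬p1 → p1) ∨ (p1 → (p1 → ¬p1))) since u2 forces both conjuncts.

Yes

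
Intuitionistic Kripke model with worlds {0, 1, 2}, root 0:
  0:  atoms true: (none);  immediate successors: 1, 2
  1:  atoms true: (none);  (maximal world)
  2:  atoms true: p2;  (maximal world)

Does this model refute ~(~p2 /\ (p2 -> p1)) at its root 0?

0 ||-/- ~(~p2 /\ (p2 -> p1)) since 1 is accessible from 0 and 1 ||- ~p2 /\ (p2 -> p1).
1 ||- ~p2 /\ (p2 -> p1) since 1 forces both conjuncts.
So the root 0 does not force ~(~p2 /\ (p2 -> p1)); the model is a countermodel.

Yes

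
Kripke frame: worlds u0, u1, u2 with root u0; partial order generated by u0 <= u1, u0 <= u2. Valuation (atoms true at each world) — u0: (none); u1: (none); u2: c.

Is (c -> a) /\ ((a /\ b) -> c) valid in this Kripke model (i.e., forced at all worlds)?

No

Not every world: u0 ||-/- (c -> a) /\ ((a /\ b) -> c).
u0 ||-/- (c -> a) /\ ((a /\ b) -> c) since u0 fails c -> a.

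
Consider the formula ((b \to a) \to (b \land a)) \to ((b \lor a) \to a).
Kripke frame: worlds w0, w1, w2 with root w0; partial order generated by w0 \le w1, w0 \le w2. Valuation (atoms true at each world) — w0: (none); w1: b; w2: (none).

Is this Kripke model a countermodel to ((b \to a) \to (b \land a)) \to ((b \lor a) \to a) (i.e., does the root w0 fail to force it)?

Yes

w0 \nVdash ((b \to a) \to (b \land a)) \to ((b \lor a) \to a): at the accessible world w1, w1 \Vdash (b \to a) \to (b \land a) but w1 \nVdash (b \lor a) \to a.
w1 \nVdash (b \lor a) \to a: already at w1 itself, w1 \Vdash b \lor a but w1 \nVdash a.
w1 lacks atom a, so w1 \nVdash a.
So the root w0 does not force ((b \to a) \to (b \land a)) \to ((b \lor a) \to a); the model is a countermodel.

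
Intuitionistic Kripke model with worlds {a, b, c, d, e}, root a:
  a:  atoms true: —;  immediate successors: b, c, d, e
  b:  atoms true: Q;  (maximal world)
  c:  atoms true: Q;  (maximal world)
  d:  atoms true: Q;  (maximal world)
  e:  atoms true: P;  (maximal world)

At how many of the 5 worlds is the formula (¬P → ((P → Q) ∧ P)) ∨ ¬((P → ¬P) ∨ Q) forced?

1

a: does not force it — a ⊮ (¬P → ((P → Q) ∧ P)) ∨ ¬((P → ¬P) ∨ Q): neither disjunct is forced at a.
b: does not force it — b ⊮ (¬P → ((P → Q) ∧ P)) ∨ ¬((P → ¬P) ∨ Q): neither disjunct is forced at b.
c: does not force it.
d: does not force it.
e: forces it.
Worlds forcing the formula: {e}.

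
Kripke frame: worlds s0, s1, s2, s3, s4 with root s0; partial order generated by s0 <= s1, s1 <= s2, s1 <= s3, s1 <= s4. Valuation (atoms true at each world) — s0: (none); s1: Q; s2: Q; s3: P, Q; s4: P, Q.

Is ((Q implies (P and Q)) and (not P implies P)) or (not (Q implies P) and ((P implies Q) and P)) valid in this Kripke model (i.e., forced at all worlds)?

Not every world: s0 does not force ((Q implies (P and Q)) and (not P implies P)) or (not (Q implies P) and ((P implies Q) and P)).
s0 does not force ((Q implies (P and Q)) and (not P implies P)) or (not (Q implies P) and ((P implies Q) and P)): neither disjunct is forced at s0.
s0 does not force (Q implies (P and Q)) and (not P implies P) since s0 fails Q implies (P and Q).

No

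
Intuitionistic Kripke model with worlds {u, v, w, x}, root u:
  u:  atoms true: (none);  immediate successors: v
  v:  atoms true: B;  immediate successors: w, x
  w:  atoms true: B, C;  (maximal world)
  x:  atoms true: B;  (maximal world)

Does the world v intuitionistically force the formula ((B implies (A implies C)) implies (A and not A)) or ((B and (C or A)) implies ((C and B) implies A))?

No

v does not force ((B implies (A implies C)) implies (A and not A)) or ((B and (C or A)) implies ((C and B) implies A)): neither disjunct is forced at v.
v does not force (B implies (A implies C)) implies (A and not A): already at v itself, v forces B implies (A implies C) but v does not force A and not A.
v does not force A and not A since v fails A.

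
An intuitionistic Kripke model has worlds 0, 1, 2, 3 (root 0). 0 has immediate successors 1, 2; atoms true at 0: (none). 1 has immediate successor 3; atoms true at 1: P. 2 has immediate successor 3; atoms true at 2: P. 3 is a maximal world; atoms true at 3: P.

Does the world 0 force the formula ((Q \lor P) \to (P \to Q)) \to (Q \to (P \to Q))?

0 \Vdash ((Q \lor P) \to (P \to Q)) \to (Q \to (P \to Q)) vacuously: no world accessible from 0 forces the antecedent (Q \lor P) \to (P \to Q).

Yes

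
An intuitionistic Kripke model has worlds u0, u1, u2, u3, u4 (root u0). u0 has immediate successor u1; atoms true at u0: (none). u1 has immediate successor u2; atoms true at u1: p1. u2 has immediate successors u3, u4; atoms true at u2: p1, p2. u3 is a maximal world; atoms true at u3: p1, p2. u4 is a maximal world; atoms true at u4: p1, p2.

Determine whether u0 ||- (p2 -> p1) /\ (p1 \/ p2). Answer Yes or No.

u0 ||-/- (p2 -> p1) /\ (p1 \/ p2) since u0 fails p1 \/ p2.

No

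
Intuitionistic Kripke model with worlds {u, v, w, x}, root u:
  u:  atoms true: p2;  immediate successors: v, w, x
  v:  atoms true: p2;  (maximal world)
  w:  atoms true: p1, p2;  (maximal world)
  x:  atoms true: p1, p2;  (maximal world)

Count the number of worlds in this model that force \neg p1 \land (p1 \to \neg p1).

1

u: does not force it — u \nVdash \neg p1 \land (p1 \to \neg p1) since u fails \neg p1.
v: forces it.
w: does not force it.
x: does not force it.
Worlds forcing the formula: {v}.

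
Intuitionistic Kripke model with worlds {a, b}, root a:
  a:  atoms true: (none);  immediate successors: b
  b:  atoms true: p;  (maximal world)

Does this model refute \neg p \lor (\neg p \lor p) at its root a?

a \nVdash \neg p \lor (\neg p \lor p): neither disjunct is forced at a.
a \nVdash \neg p since b is accessible from a and b \Vdash p.
So the root a does not force \neg p \lor (\neg p \lor p); the model is a countermodel.

Yes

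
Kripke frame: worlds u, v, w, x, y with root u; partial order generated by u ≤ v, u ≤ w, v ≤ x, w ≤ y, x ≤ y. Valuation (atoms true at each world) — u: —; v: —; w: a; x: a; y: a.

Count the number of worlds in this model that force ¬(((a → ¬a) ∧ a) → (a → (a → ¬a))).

u: does not force it — u ⊮ ¬(((a → ¬a) ∧ a) → (a → (a → ¬a))) since u is accessible from u and u ⊩ ((a → ¬a) ∧ a) → (a → (a → ¬a)).
v: does not force it — v ⊮ ¬(((a → ¬a) ∧ a) → (a → (a → ¬a))) since v is accessible from v and v ⊩ ((a → ¬a) ∧ a) → (a → (a → ¬a)).
w: does not force it.
x: does not force it.
y: does not force it.
Worlds forcing the formula: { }.

0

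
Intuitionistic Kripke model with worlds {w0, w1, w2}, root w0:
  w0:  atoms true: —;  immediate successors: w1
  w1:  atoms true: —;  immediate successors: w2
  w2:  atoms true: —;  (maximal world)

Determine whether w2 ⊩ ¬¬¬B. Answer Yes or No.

Yes

w2 ⊩ ¬¬¬B: no world accessible from w2 forces ¬¬B.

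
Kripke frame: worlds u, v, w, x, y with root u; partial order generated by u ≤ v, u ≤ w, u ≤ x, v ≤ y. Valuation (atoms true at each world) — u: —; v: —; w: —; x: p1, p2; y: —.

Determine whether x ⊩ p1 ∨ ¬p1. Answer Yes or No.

x ⊩ p1 ∨ ¬p1 via the disjunct p1.

Yes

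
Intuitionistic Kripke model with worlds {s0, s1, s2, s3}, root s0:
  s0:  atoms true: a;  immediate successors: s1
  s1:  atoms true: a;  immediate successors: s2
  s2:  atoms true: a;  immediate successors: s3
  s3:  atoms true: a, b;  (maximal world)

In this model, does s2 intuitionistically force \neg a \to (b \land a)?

s2 \Vdash \neg a \to (b \land a) vacuously: no world accessible from s2 forces the antecedent \neg a.

Yes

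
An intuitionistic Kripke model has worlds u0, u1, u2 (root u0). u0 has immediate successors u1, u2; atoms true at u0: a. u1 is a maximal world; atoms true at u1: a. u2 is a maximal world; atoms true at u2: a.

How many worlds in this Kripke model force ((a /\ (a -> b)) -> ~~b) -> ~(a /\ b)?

3

u0: forces it.
u1: forces it.
u2: forces it.
Worlds forcing the formula: {u0, u1, u2}.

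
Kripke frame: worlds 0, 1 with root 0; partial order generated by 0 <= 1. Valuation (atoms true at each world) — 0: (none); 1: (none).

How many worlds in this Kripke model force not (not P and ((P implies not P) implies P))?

0: forces it.
1: forces it.
Worlds forcing the formula: {0, 1}.

2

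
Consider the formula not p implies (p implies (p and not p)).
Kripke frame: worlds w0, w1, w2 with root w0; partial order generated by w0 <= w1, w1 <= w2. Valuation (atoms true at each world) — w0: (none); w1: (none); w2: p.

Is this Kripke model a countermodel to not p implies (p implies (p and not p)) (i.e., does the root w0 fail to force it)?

No

w0 forces not p implies (p implies (p and not p)) vacuously: no world accessible from w0 forces the antecedent not p.
So the root w0 forces not p implies (p implies (p and not p)); the model is not a countermodel.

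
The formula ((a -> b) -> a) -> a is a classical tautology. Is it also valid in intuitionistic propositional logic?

This is Peirce's law, which is not intuitionistically valid.
A Kripke countermodel: worlds s0, s1; order generated by s0 <= s1; atoms true at each world — s0:{}; s1:{a}.
s0 ||-/- ((a -> b) -> a) -> a: already at s0 itself, s0 ||- (a -> b) -> a but s0 ||-/- a.
s0 lacks atom a, so s0 ||-/- a.
So the root s0 does not force the formula.

No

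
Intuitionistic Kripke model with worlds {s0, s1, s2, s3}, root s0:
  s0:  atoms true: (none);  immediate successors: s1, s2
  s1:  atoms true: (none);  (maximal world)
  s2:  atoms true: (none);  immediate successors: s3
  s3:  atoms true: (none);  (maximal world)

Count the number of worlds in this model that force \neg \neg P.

0

s0: does not force it — s0 \nVdash \neg \neg P since s0 is accessible from s0 and s0 \Vdash \neg P.
s1: does not force it.
s2: does not force it.
s3: does not force it.
Worlds forcing the formula: { }.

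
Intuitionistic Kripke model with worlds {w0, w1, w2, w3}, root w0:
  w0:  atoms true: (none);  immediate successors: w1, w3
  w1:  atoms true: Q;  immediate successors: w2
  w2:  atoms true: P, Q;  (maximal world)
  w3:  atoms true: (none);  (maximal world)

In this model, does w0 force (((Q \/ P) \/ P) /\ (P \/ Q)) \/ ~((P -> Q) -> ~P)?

No

w0 ||-/- (((Q \/ P) \/ P) /\ (P \/ Q)) \/ ~((P -> Q) -> ~P): neither disjunct is forced at w0.
w0 ||-/- ((Q \/ P) \/ P) /\ (P \/ Q) since w0 fails (Q \/ P) \/ P.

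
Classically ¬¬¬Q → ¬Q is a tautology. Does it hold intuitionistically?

This is triple-negation reduction, which is intuitionistically derivable.
Assume ¬¬¬Q and suppose Q. Then ¬¬Q (double-negation introduction), contradicting ¬¬¬Q. So ¬Q.

Yes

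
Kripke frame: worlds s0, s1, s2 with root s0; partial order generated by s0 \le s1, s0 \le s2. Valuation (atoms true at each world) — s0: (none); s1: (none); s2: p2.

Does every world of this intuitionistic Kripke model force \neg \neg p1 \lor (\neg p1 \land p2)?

Not every world: s0 \nVdash \neg \neg p1 \lor (\neg p1 \land p2).
s0 \nVdash \neg \neg p1 \lor (\neg p1 \land p2): neither disjunct is forced at s0.
s0 \nVdash \neg \neg p1 since s0 is accessible from s0 and s0 \Vdash \neg p1.
s0 \Vdash \neg p1: no world accessible from s0 forces p1.

No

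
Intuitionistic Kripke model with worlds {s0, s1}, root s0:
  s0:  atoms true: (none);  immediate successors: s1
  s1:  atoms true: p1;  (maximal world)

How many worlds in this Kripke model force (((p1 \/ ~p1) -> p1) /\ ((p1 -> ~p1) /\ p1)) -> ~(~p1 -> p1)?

2

s0: forces it.
s1: forces it.
Worlds forcing the formula: {s0, s1}.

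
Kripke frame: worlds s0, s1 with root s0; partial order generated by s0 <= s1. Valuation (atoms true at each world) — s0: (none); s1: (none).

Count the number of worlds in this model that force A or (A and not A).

0

s0: does not force it — s0 does not force A or (A and not A): neither disjunct is forced at s0.
s1: does not force it — s1 does not force A or (A and not A): neither disjunct is forced at s1.
Worlds forcing the formula: { }.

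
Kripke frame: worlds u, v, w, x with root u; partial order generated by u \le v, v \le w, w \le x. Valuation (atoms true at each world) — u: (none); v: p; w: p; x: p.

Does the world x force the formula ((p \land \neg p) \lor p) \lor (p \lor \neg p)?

x \Vdash ((p \land \neg p) \lor p) \lor (p \lor \neg p) via the disjunct (p \land \neg p) \lor p.

Yes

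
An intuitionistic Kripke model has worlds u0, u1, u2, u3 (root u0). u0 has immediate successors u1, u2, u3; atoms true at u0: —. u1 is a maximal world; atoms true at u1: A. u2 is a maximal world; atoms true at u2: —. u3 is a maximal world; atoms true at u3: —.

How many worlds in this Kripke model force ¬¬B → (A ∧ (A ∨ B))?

u0: forces it.
u1: forces it.
u2: forces it.
u3: forces it.
Worlds forcing the formula: {u0, u1, u2, u3}.

4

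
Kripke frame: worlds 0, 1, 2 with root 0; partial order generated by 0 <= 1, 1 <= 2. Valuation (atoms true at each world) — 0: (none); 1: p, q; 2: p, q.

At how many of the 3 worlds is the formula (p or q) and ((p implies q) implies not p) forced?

0

0: does not force it — 0 does not force (p or q) and ((p implies q) implies not p) since 0 fails p or q.
1: does not force it — 1 does not force (p or q) and ((p implies q) implies not p) since 1 fails (p implies q) implies not p.
2: does not force it — 2 does not force (p or q) and ((p implies q) implies not p) since 2 fails (p implies q) implies not p.
Worlds forcing the formula: { }.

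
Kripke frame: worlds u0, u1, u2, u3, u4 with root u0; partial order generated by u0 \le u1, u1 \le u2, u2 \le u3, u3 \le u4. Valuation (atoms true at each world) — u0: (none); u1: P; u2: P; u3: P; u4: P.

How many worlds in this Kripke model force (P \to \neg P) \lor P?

u0: does not force it — u0 \nVdash (P \to \neg P) \lor P: neither disjunct is forced at u0.
u1: forces it.
u2: forces it.
u3: forces it.
u4: forces it.
Worlds forcing the formula: {u1, u2, u3, u4}.

4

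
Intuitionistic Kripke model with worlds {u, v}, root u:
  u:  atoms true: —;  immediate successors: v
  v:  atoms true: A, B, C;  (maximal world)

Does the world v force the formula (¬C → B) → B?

Yes

v ⊩ (¬C → B) → B: every world accessible from v that forces ¬C → B (namely v) also forces B.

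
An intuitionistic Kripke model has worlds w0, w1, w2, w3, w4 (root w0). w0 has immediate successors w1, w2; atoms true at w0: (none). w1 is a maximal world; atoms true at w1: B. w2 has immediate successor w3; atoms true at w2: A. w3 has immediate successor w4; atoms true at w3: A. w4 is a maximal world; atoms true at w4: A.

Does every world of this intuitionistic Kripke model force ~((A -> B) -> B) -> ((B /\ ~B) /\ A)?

Yes

w0 ||- ~((A -> B) -> B) -> ((B /\ ~B) /\ A) vacuously: no world accessible from w0 forces the antecedent ~((A -> B) -> B).
Since the root w0 forces ~((A -> B) -> B) -> ((B /\ ~B) /\ A) and forcing is persistent (monotone upward), every world forces it.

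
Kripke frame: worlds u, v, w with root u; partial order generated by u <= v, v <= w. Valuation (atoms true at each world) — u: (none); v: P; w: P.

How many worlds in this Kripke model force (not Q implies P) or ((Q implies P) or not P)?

3

u: forces it.
v: forces it.
w: forces it.
Worlds forcing the formula: {u, v, w}.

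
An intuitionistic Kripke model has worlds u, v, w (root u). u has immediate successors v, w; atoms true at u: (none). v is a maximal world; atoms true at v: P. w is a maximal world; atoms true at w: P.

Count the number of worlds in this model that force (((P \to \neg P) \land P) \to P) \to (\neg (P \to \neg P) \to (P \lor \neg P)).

u: does not force it — u \nVdash (((P \to \neg P) \land P) \to P) \to (\neg (P \to \neg P) \to (P \lor \neg P)): already at u itself, u \Vdash ((P \to \neg P) \land P) \to P but u \nVdash \neg (P \to \neg P) \to (P \lor \neg P).
v: forces it.
w: forces it.
Worlds forcing the formula: {v, w}.

2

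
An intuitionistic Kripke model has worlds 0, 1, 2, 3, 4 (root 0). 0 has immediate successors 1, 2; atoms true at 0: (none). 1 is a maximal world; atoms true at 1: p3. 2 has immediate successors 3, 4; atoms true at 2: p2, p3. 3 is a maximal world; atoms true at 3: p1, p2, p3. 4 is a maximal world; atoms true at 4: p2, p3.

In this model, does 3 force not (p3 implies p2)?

No

3 does not force not (p3 implies p2) since 3 is accessible from 3 and 3 forces p3 implies p2.
3 forces p3 implies p2: every world accessible from 3 that forces p3 (namely 3) also forces p2.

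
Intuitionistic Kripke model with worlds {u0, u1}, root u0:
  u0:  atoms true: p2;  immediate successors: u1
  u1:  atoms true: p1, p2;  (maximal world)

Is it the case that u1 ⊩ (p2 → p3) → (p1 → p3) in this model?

Yes

u1 ⊩ (p2 → p3) → (p1 → p3) vacuously: no world accessible from u1 forces the antecedent p2 → p3.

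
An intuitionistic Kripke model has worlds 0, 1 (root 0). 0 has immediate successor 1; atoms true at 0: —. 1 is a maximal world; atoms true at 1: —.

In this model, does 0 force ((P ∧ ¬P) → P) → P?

0 ⊮ ((P ∧ ¬P) → P) → P: already at 0 itself, 0 ⊩ (P ∧ ¬P) → P but 0 ⊮ P.
0 lacks atom P, so 0 ⊮ P.

No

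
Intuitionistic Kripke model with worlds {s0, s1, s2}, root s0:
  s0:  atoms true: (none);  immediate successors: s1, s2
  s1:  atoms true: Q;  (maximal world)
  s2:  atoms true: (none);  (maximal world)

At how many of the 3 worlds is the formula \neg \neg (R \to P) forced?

3

s0: forces it.
s1: forces it.
s2: forces it.
Worlds forcing the formula: {s0, s1, s2}.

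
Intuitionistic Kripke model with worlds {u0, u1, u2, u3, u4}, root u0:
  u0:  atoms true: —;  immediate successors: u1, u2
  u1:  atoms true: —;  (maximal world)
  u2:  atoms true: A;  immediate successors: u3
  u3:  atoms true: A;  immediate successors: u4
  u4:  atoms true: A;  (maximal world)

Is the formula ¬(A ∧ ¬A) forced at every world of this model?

Yes

u0 ⊩ ¬(A ∧ ¬A): no world accessible from u0 forces A ∧ ¬A.
Since the root u0 forces ¬(A ∧ ¬A) and forcing is persistent (monotone upward), every world forces it.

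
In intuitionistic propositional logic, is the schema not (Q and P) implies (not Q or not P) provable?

No

This is the constructively invalid direction of De Morgan's law for conjunction, which is not intuitionistically valid.
A Kripke countermodel: worlds u, v, w; order generated by u <= v, u <= w; atoms true at each world — u:{}; v:{Q}; w:{P}.
u does not force not (Q and P) implies (not Q or not P): already at u itself, u forces not (Q and P) but u does not force not Q or not P.
u does not force not Q or not P: neither disjunct is forced at u.
u does not force not Q since v is accessible from u and v forces Q.
So the root u does not force the formula.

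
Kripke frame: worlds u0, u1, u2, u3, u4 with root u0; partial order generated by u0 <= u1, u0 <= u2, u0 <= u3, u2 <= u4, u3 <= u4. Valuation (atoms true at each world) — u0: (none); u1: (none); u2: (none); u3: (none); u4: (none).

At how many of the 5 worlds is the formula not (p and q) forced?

u0: forces it.
u1: forces it.
u2: forces it.
u3: forces it.
u4: forces it.
Worlds forcing the formula: {u0, u1, u2, u3, u4}.

5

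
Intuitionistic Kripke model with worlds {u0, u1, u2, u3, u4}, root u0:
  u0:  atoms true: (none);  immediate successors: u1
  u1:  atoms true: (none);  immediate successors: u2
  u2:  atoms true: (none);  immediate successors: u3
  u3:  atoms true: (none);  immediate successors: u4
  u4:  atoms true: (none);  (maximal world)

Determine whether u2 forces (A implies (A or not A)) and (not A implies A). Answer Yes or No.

No

u2 does not force (A implies (A or not A)) and (not A implies A) since u2 fails not A implies A.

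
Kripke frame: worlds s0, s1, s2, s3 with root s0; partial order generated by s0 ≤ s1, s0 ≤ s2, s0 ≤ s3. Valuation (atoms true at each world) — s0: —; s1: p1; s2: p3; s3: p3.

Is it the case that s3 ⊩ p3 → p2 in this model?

No

s3 ⊮ p3 → p2: already at s3 itself, s3 ⊩ p3 but s3 ⊮ p2.
s3 lacks atom p2, so s3 ⊮ p2.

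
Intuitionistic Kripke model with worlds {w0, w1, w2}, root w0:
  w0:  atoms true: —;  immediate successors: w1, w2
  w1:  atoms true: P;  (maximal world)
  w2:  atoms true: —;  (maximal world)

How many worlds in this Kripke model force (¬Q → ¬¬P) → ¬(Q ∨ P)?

w0: does not force it — w0 ⊮ (¬Q → ¬¬P) → ¬(Q ∨ P): at the accessible world w1, w1 ⊩ ¬Q → ¬¬P but w1 ⊮ ¬(Q ∨ P).
w1: does not force it — w1 ⊮ (¬Q → ¬¬P) → ¬(Q ∨ P): already at w1 itself, w1 ⊩ ¬Q → ¬¬P but w1 ⊮ ¬(Q ∨ P).
w2: forces it.
Worlds forcing the formula: {w2}.

1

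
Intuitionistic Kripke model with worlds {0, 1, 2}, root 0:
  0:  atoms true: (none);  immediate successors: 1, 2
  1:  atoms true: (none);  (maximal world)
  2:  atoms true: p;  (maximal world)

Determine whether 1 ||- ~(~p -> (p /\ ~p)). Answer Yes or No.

Yes

1 ||- ~(~p -> (p /\ ~p)): no world accessible from 1 forces ~p -> (p /\ ~p).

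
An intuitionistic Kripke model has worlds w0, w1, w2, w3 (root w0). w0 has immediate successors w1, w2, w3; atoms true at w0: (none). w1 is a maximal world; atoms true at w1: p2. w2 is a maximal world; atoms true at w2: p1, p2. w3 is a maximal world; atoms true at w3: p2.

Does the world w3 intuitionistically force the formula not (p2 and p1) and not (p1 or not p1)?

No

w3 does not force not (p2 and p1) and not (p1 or not p1) since w3 fails not (p1 or not p1).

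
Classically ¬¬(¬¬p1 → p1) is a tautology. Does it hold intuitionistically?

This is the double negation of double-negation elimination, which is intuitionistically derivable.
By Glivenko's theorem the double negation of any classical propositional tautology is intuitionistically provable; ¬¬p1 → p1 is classically a tautology.

Yes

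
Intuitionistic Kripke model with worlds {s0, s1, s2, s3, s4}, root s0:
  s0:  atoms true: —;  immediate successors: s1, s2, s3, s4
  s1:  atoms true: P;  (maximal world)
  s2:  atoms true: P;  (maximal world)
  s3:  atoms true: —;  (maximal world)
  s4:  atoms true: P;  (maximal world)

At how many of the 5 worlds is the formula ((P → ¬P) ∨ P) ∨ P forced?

s0: does not force it — s0 ⊮ ((P → ¬P) ∨ P) ∨ P: neither disjunct is forced at s0.
s1: forces it.
s2: forces it.
s3: forces it.
s4: forces it.
Worlds forcing the formula: {s1, s2, s3, s4}.

4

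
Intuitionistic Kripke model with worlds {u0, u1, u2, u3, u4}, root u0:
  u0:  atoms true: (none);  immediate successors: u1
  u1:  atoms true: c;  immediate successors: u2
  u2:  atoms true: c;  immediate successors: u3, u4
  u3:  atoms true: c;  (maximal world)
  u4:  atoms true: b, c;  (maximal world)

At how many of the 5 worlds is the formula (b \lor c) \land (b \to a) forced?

1

u0: does not force it — u0 \nVdash (b \lor c) \land (b \to a) since u0 fails b \lor c.
u1: does not force it.
u2: does not force it.
u3: forces it.
u4: does not force it.
Worlds forcing the formula: {u3}.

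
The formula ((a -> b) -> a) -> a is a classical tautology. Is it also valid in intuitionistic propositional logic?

This is Peirce's law, which is not intuitionistically valid.
A Kripke countermodel: worlds w0, w1; order generated by w0 <= w1; atoms true at each world — w0:{}; w1:{a}.
w0 ||-/- ((a -> b) -> a) -> a: already at w0 itself, w0 ||- (a -> b) -> a but w0 ||-/- a.
w0 lacks atom a, so w0 ||-/- a.
So the root w0 does not force the formula.

No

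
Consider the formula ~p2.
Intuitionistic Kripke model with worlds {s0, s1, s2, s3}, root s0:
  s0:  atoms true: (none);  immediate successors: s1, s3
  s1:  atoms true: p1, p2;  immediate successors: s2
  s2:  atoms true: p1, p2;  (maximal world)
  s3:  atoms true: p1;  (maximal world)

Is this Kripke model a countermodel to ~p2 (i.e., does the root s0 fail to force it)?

s0 ||-/- ~p2 since s1 is accessible from s0 and s1 ||- p2.
So the root s0 does not force ~p2; the model is a countermodel.

Yes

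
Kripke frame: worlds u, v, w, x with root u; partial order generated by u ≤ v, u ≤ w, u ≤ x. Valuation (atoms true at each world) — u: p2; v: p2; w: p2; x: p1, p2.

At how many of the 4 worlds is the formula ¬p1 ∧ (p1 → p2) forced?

2

u: does not force it — u ⊮ ¬p1 ∧ (p1 → p2) since u fails ¬p1.
v: forces it.
w: forces it.
x: does not force it — x ⊮ ¬p1 ∧ (p1 → p2) since x fails ¬p1.
Worlds forcing the formula: {v, w}.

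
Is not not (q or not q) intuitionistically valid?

This is the double negation of excluded middle, which is intuitionistically derivable.
Assuming not (q or not q): from q we'd get q or not q, so not q; but then q or not q again — contradiction. Hence not not (q or not q).

Yes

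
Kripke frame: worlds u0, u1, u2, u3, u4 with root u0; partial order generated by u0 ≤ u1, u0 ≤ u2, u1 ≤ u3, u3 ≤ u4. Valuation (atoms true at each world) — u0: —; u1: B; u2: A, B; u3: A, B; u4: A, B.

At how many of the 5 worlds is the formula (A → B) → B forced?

4

u0: does not force it — u0 ⊮ (A → B) → B: already at u0 itself, u0 ⊩ A → B but u0 ⊮ B.
u1: forces it.
u2: forces it.
u3: forces it.
u4: forces it.
Worlds forcing the formula: {u1, u2, u3, u4}.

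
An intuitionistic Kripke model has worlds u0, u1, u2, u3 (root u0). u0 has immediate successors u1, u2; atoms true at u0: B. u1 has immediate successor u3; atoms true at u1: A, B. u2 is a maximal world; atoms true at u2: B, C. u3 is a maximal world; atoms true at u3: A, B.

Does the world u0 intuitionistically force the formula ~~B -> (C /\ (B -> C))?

No

u0 ||-/- ~~B -> (C /\ (B -> C)): already at u0 itself, u0 ||- ~~B but u0 ||-/- C /\ (B -> C).
u0 ||-/- C /\ (B -> C) since u0 fails C.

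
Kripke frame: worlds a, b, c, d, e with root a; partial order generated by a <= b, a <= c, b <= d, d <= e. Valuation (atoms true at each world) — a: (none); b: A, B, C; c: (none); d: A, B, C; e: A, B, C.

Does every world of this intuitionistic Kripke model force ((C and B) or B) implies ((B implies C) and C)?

a forces ((C and B) or B) implies ((B implies C) and C): every world accessible from a that forces (C and B) or B (namely b, d, e) also forces (B implies C) and C.
Since the root a forces ((C and B) or B) implies ((B implies C) and C) and forcing is persistent (monotone upward), every world forces it.

Yes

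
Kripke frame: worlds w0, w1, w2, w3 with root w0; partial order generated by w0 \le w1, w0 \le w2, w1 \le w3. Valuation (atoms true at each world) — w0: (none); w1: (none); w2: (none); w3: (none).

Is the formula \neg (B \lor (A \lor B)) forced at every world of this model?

w0 \Vdash \neg (B \lor (A \lor B)): no world accessible from w0 forces B \lor (A \lor B).
Since the root w0 forces \neg (B \lor (A \lor B)) and forcing is persistent (monotone upward), every world forces it.

Yes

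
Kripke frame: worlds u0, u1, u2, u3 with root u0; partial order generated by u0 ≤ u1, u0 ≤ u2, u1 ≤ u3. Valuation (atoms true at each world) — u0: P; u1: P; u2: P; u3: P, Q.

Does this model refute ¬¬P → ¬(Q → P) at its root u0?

Yes

u0 ⊮ ¬¬P → ¬(Q → P): already at u0 itself, u0 ⊩ ¬¬P but u0 ⊮ ¬(Q → P).
u0 ⊮ ¬(Q → P) since u0 is accessible from u0 and u0 ⊩ Q → P.
u0 ⊩ Q → P: every world accessible from u0 that forces Q (namely u3) also forces P.
So the root u0 does not force ¬¬P → ¬(Q → P); the model is a countermodel.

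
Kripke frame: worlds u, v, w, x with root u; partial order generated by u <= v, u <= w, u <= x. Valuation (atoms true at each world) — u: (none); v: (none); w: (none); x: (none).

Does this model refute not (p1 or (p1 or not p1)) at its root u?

u does not force not (p1 or (p1 or not p1)) since u is accessible from u and u forces p1 or (p1 or not p1).
u forces p1 or (p1 or not p1) via the disjunct p1 or not p1.
So the root u does not force not (p1 or (p1 or not p1)); the model is a countermodel.

Yes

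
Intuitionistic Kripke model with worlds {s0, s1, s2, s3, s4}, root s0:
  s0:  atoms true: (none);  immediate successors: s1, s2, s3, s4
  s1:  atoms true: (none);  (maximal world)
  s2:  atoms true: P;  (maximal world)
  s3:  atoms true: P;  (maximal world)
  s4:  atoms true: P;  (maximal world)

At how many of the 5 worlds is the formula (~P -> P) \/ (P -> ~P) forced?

4

s0: does not force it — s0 ||-/- (~P -> P) \/ (P -> ~P): neither disjunct is forced at s0.
s1: forces it.
s2: forces it.
s3: forces it.
s4: forces it.
Worlds forcing the formula: {s1, s2, s3, s4}.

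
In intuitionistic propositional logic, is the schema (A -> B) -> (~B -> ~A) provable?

Yes

This is the forward direction of contraposition, which is intuitionistically derivable.
Assume A -> B and ~B. If A held then B would follow, contradicting ~B; so ~A.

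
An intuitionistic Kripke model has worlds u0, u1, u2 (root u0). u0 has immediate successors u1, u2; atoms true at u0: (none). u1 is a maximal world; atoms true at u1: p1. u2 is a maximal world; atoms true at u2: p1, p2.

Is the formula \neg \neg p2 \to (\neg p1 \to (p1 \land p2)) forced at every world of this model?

u0 \Vdash \neg \neg p2 \to (\neg p1 \to (p1 \land p2)): every world accessible from u0 that forces \neg \neg p2 (namely u2) also forces \neg p1 \to (p1 \land p2).
Since the root u0 forces \neg \neg p2 \to (\neg p1 \to (p1 \land p2)) and forcing is persistent (monotone upward), every world forces it.

Yes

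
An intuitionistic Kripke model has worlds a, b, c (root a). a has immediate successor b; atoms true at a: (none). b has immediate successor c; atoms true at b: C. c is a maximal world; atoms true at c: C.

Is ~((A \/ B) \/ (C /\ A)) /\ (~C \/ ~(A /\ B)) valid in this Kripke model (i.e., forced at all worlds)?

Yes

a ||- ~((A \/ B) \/ (C /\ A)) /\ (~C \/ ~(A /\ B)) since a forces both conjuncts.
Since the root a forces ~((A \/ B) \/ (C /\ A)) /\ (~C \/ ~(A /\ B)) and forcing is persistent (monotone upward), every world forces it.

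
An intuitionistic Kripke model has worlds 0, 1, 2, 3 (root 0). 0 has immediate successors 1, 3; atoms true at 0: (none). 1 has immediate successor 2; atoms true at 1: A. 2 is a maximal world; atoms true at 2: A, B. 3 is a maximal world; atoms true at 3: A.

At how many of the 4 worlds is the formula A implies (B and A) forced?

0: does not force it — 0 does not force A implies (B and A): at the accessible world 1, 1 forces A but 1 does not force B and A.
1: does not force it.
2: forces it.
3: does not force it.
Worlds forcing the formula: {2}.

1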